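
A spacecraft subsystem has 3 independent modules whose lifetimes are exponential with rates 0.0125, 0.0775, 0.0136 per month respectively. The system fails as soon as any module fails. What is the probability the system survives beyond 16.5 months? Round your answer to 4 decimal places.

The time to first failure is exponential with rate Σλ = 0.0125 + 0.0775 + 0.0136 = 0.1036.
P(min > 16.5) = e^(−0.1036·16.5) = e^(−1.7094) ≈ 0.1810.

0.1810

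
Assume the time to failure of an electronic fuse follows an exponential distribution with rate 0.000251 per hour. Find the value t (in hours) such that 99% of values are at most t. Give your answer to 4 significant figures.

Set 1 − e^(−λt) = 0.99, so t = −ln(0.01)/λ = 4.6052/0.000251 ≈ 18347.3 hours.

18350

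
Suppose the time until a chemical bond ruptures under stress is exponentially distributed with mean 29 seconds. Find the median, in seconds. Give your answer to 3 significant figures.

20.1

The rate is λ = 1/29 = 0.0344828 per second.
Set 1 − e^(−λt) = 0.5, so t = −ln(0.5)/λ = 0.69315/0.0344828 ≈ 20.1013 seconds.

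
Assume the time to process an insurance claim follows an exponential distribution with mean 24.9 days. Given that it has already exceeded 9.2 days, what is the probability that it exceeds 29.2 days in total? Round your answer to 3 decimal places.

The rate is λ = 1/24.9 = 0.0401606 per day.
The exponential is memoryless, so the remaining time is again Exp(λ): the condition X > 9.2 is irrelevant.
P(X > 20) = e^(−0.80321) ≈ 0.448.

0.448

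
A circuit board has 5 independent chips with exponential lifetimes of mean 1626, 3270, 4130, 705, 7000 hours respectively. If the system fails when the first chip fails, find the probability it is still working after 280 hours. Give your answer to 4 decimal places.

0.4664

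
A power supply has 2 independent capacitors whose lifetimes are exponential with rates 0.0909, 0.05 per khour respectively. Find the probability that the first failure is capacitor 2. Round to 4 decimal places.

The time to first failure is exponential with rate Σλ = 0.0909 + 0.05 = 0.1409.
P(capacitor 2 first) = λ_2/Σλ = 0.05/0.1409 ≈ 0.3549.

0.3549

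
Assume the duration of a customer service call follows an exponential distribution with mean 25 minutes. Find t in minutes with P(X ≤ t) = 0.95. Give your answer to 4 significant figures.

The rate is λ = 1/25 = 0.04 per minute.
Set 1 − e^(−λt) = 0.95, so t = −ln(0.05)/λ = 2.9957/0.04 ≈ 74.8933 minutes.

74.89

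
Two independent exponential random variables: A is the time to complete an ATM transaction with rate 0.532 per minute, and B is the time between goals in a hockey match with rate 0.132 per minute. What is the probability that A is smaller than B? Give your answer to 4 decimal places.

λ_1 = 0.532, λ_2 = 0.132.
For independent exponentials, P(A < B) = λ_1/(λ_1+λ_2) = 0.532/0.664 ≈ 0.8012.

0.8012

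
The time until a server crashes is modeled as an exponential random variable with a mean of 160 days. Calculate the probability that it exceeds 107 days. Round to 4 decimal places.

The rate is λ = 1/160 = 0.00625 per day.
P(X > 107) = e^(−λ·107) = e^(−0.66875) ≈ 0.5123.

0.5123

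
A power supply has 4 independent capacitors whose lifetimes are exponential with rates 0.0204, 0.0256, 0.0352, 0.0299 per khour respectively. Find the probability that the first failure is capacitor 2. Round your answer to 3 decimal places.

The time to first failure is exponential with rate Σλ = 0.0204 + 0.0256 + 0.0352 + 0.0299 = 0.1111.
P(capacitor 2 first) = λ_2/Σλ = 0.0256/0.1111 ≈ 0.230.

0.230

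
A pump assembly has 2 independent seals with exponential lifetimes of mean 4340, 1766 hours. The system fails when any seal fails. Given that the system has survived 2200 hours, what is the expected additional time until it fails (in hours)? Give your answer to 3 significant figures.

1260

First-failure rate Σλ = 1/4340 + 1/1766 = 0.000796666.
By memorylessness the expected residual is 1/Σλ = 1255.23 hours, regardless of the 2200 already elapsed.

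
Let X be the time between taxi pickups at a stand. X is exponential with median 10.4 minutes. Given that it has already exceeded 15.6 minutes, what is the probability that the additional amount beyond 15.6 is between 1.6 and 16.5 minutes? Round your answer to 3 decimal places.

0.566

For an exponential, median = ln(2)/λ, so λ = ln 2 / 10.4 = 0.0666488 per minute.
Memoryless: the residual past 15.6 is again Exp(λ).
P(1.6 < residual < 16.5) = e^(−λ·1.6) − e^(−λ·16.5) = 0.89885 − 0.33297 ≈ 0.566.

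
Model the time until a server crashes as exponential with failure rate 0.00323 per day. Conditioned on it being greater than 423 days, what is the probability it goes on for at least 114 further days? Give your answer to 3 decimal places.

0.692

The exponential is memoryless, so the remaining time is again Exp(λ): the condition X > 423 is irrelevant.
P(X > 114) = e^(−0.36822) ≈ 0.692.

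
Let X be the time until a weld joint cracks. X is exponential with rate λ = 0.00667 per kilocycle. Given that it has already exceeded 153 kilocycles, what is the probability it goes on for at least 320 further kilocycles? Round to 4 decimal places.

0.1183

The exponential is memoryless, so the remaining time is again Exp(λ): the condition X > 153 is irrelevant.
P(X > 320) = e^(−2.1344) ≈ 0.1183.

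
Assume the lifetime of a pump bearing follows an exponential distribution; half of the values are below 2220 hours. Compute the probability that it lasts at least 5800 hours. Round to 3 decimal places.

0.164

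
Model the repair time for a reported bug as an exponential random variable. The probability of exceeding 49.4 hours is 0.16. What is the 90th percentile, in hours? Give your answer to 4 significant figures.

62.07

e^(−λ·49.4) = 0.16 ⇒ λ = −ln(0.16)/49.4 = 0.0370968.
90th percentile: 1 − e^(−λt) = 0.9, t = −ln(0.1)/λ = 62.0697 hours.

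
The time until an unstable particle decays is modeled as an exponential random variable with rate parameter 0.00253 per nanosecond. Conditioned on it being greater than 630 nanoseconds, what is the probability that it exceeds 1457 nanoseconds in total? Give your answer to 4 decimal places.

0.1234

The exponential is memoryless, so the remaining time is again Exp(λ): the condition X > 630 is irrelevant.
P(X > 827) = e^(−2.0923) ≈ 0.1234.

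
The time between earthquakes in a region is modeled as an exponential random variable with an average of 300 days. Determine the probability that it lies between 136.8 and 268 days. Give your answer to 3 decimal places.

The rate is λ = 1/300 = 0.00333333 per day.
P(136.8 < X < 268) = e^(−λ·136.8) − e^(−λ·268) = 0.63381 − 0.40929 ≈ 0.225.

0.225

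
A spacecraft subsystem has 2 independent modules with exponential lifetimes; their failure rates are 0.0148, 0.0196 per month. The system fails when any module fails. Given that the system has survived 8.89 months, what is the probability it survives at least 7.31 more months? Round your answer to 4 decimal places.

0.7777

Time to first failure ~ Exp(Σλ) with Σλ = 0.0344.
By memorylessness, P(T > 8.89+7.31 | T > 8.89) = P(T > 7.31) = e^(−0.0344·7.31) ≈ 0.7777.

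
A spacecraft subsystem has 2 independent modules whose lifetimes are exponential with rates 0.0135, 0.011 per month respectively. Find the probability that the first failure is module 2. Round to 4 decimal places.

0.4490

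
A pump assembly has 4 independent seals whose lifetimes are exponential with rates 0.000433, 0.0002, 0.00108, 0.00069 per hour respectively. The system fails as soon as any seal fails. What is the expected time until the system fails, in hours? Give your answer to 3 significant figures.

416

The time to first failure is exponential with rate Σλ = 0.000433 + 0.0002 + 0.00108 + 0.00069 = 0.002403.
E[min] = 1/Σλ = 1/0.002403 = 416.146 hours.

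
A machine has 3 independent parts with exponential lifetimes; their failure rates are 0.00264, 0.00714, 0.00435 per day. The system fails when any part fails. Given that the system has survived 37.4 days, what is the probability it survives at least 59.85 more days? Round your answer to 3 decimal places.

Time to first failure ~ Exp(Σλ) with Σλ = 0.01413.
By memorylessness, P(T > 37.4+59.85 | T > 37.4) = P(T > 59.85) = e^(−0.01413·59.85) ≈ 0.429.

0.429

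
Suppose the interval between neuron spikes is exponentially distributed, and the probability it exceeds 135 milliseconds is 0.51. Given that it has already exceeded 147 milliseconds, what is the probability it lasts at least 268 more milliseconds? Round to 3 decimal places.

From e^(−λ·135) = 0.51, λ = −ln(0.51)/135 = 0.00498774.
Memoryless: P(X > 147+268 | X > 147) = P(X > 268) = e^(−0.00498774·268) ≈ 0.263.

0.263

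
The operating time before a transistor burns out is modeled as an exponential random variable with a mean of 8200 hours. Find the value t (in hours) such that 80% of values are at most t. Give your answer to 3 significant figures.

13200

The rate is λ = 1/8200 = 0.000121951 per hour.
Set 1 − e^(−λt) = 0.8, so t = −ln(0.2)/λ = 1.6094/0.000121951 ≈ 13197.4 hours.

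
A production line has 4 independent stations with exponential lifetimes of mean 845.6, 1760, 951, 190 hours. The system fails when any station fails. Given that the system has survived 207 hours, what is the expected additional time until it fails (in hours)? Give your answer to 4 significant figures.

First-failure rate Σλ = 1/845.6 + 1/1760 + 1/951 + 1/190 = 0.00806546.
By memorylessness the expected residual is 1/Σλ = 123.986 hours, regardless of the 207 already elapsed.

124.0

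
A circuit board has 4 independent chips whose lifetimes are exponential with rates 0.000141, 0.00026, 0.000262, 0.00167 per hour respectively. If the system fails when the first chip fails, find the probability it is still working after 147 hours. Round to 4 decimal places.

0.7097

The time to first failure is exponential with rate Σλ = 0.000141 + 0.00026 + 0.000262 + 0.00167 = 0.002333.
P(min > 147) = e^(−0.002333·147) = e^(−0.34295) ≈ 0.7097.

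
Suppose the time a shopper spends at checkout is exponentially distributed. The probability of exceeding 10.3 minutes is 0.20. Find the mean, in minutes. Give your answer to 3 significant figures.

6.40

e^(−λ·10.3) = 0.20 ⇒ λ = −ln(0.20)/10.3 = 0.156256.
Mean = 1/λ = 6.39975 minutes.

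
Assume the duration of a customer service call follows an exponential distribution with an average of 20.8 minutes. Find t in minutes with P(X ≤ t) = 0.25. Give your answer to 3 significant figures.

The rate is λ = 1/20.8 = 0.0480769 per minute.
Set 1 − e^(−λt) = 0.25, so t = −ln(0.75)/λ = 0.28768/0.0480769 ≈ 5.98379 minutes.

5.98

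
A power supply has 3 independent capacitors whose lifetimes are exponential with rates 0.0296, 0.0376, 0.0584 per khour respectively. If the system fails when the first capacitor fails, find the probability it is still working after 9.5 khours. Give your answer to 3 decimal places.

0.303

The time to first failure is exponential with rate Σλ = 0.0296 + 0.0376 + 0.0584 = 0.1256.
P(min > 9.5) = e^(−0.1256·9.5) = e^(−1.1932) ≈ 0.303.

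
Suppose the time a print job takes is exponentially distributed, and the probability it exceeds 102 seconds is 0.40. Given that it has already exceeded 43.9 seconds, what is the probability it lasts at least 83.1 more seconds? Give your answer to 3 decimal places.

From e^(−λ·102) = 0.40, λ = −ln(0.40)/102 = 0.00898324.
Memoryless: P(X > 43.9+83.1 | X > 43.9) = P(X > 83.1) = e^(−0.00898324·83.1) ≈ 0.474.

0.474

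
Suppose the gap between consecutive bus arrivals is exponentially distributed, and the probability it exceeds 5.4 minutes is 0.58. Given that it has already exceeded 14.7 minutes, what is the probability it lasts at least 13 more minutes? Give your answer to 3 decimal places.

0.269

From e^(−λ·5.4) = 0.58, λ = −ln(0.58)/5.4 = 0.100875.
Memoryless: P(X > 14.7+13 | X > 14.7) = P(X > 13) = e^(−0.100875·13) ≈ 0.269.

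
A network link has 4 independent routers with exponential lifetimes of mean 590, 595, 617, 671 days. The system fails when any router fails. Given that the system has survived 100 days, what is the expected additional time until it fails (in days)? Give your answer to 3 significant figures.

First-failure rate Σλ = 1/590 + 1/595 + 1/617 + 1/671 = 0.00648665.
By memorylessness the expected residual is 1/Σλ = 154.163 days, regardless of the 100 already elapsed.

154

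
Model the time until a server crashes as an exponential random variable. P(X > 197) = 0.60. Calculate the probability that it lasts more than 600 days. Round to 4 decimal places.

0.2110

e^(−λ·197) = 0.60 ⇒ λ = −ln(0.60)/197 = 0.00259302.
P(X > 600) = e^(−0.00259302·600) = e^(−1.5558) ≈ 0.2110.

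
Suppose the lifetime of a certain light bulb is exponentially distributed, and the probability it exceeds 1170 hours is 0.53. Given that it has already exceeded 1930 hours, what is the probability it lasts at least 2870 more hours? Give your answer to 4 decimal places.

0.2107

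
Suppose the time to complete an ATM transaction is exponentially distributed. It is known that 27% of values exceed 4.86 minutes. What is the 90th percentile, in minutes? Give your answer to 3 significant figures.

e^(−λ·4.86) = 0.27 ⇒ λ = −ln(0.27)/4.86 = 0.26941.
90th percentile: 1 − e^(−λt) = 0.9, t = −ln(0.1)/λ = 8.54676 minutes.

8.55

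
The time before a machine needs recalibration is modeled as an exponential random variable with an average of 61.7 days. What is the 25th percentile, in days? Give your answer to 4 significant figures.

17.75

The rate is λ = 1/61.7 = 0.0162075 per day.
Set 1 − e^(−λt) = 0.25, so t = −ln(0.75)/λ = 0.28768/0.0162075 ≈ 17.75 days.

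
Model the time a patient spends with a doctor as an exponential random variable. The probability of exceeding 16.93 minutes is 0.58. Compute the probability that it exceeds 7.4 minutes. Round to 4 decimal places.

0.7881

e^(−λ·16.93) = 0.58 ⇒ λ = −ln(0.58)/16.93 = 0.0321753.
P(X > 7.4) = e^(−0.0321753·7.4) = e^(−0.2381) ≈ 0.7881.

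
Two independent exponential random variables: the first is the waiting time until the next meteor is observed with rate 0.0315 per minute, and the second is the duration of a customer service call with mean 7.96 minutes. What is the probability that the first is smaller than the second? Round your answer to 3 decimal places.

0.200

λ_1 = 0.0315, λ_2 = 1/7.96 = 0.125628.
For independent exponentials, P(the first < the second) = λ_1/(λ_1+λ_2) = 0.0315/0.157128 ≈ 0.200.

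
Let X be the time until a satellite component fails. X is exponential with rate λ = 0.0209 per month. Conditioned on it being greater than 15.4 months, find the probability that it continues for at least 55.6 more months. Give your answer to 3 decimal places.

0.313

The exponential is memoryless, so the remaining time is again Exp(λ): the condition X > 15.4 is irrelevant.
P(X > 55.6) = e^(−1.162) ≈ 0.313.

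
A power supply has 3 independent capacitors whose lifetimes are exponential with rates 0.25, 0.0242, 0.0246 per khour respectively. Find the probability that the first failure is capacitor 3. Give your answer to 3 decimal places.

The time to first failure is exponential with rate Σλ = 0.25 + 0.0242 + 0.0246 = 0.2988.
P(capacitor 3 first) = λ_3/Σλ = 0.0246/0.2988 ≈ 0.082.

0.082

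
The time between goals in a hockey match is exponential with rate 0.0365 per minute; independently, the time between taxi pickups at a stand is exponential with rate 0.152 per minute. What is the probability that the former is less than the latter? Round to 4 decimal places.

λ_1 = 0.0365, λ_2 = 0.152.
For independent exponentials, P(the former < the latter) = λ_1/(λ_1+λ_2) = 0.0365/0.1885 ≈ 0.1936.

0.1936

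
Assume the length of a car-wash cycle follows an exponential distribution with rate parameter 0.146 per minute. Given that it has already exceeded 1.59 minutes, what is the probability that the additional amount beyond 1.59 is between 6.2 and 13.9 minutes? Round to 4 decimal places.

0.2730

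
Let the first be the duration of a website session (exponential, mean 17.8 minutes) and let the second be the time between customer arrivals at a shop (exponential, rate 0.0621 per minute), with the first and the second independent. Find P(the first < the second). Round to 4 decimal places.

0.4750

λ_1 = 1/17.8 = 0.0561798, λ_2 = 0.0621.
For independent exponentials, P(the first < the second) = λ_1/(λ_1+λ_2) = 0.0561798/0.11828 ≈ 0.4750.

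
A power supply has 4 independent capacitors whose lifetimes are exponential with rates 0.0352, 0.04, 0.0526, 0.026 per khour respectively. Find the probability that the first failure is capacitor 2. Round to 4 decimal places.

The time to first failure is exponential with rate Σλ = 0.0352 + 0.04 + 0.0526 + 0.026 = 0.1538.
P(capacitor 2 first) = λ_2/Σλ = 0.04/0.1538 ≈ 0.2601.

0.2601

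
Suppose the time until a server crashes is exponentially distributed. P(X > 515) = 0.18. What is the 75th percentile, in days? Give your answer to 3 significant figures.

416

e^(−λ·515) = 0.18 ⇒ λ = −ln(0.18)/515 = 0.00332971.
75th percentile: 1 − e^(−λt) = 0.75, t = −ln(0.25)/λ = 416.341 days.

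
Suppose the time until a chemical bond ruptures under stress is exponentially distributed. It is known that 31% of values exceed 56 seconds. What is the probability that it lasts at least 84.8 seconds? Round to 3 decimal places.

0.170

e^(−λ·56) = 0.31 ⇒ λ = −ln(0.31)/56 = 0.020914.
P(X > 84.8) = e^(−0.020914·84.8) = e^(−1.7735) ≈ 0.170.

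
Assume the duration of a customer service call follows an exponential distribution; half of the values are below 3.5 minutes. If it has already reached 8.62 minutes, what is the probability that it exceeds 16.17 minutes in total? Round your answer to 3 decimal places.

0.224

For an exponential, median = ln(2)/λ, so λ = ln 2 / 3.5 = 0.198042 per minute.
P(X > s+t | X > s) = e^(−λ(s+t))/e^(−λs) = e^(−λt), independent of s = 8.62.
P(X > 7.55) = e^(−1.4952) ≈ 0.224.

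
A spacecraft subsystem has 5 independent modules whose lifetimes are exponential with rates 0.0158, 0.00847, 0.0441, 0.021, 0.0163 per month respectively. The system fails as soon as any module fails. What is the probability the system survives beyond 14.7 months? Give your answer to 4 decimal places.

0.2115

The time to first failure is exponential with rate Σλ = 0.0158 + 0.00847 + 0.0441 + 0.021 + 0.0163 = 0.10567.
P(min > 14.7) = e^(−0.10567·14.7) = e^(−1.5533) ≈ 0.2115.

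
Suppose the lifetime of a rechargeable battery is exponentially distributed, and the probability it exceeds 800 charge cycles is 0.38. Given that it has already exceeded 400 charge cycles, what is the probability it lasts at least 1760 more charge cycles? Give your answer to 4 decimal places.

0.1190

From e^(−λ·800) = 0.38, λ = −ln(0.38)/800 = 0.00120948.
Memoryless: P(X > 400+1760 | X > 400) = P(X > 1760) = e^(−0.00120948·1760) ≈ 0.1190.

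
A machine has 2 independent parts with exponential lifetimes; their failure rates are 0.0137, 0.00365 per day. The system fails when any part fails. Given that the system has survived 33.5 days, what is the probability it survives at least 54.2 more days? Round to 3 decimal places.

0.390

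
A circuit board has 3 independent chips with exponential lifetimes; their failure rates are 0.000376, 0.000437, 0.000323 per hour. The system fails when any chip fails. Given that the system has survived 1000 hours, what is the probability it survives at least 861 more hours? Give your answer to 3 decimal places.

0.376

Time to first failure ~ Exp(Σλ) with Σλ = 0.001136.
By memorylessness, P(T > 1000+861 | T > 1000) = P(T > 861) = e^(−0.001136·861) ≈ 0.376.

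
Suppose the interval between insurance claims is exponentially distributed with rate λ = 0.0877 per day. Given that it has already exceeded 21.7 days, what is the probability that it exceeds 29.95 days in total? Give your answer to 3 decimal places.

The exponential is memoryless, so the remaining time is again Exp(λ): the condition X > 21.7 is irrelevant.
P(X > 8.25) = e^(−0.72352) ≈ 0.485.

0.485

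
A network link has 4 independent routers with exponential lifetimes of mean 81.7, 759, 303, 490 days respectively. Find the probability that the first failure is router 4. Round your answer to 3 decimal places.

0.108

Rates: λ_i = 1/mean_i → 0.0122399, 0.00131752, 0.00330033, 0.00204082; Σλ = 0.0188986.
P(router 4 first) = λ_4/Σλ = 0.00204082/0.0188986 ≈ 0.108.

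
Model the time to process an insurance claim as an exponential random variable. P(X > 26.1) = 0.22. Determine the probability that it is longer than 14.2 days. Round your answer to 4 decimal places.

e^(−λ·26.1) = 0.22 ⇒ λ = −ln(0.22)/26.1 = 0.0580126.
P(X > 14.2) = e^(−0.0580126·14.2) = e^(−0.82378) ≈ 0.4388.

0.4388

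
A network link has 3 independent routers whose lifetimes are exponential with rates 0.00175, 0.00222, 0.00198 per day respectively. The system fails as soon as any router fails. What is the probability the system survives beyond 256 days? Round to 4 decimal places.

The time to first failure is exponential with rate Σλ = 0.00175 + 0.00222 + 0.00198 = 0.00595.
P(min > 256) = e^(−0.00595·256) = e^(−1.5232) ≈ 0.2180.

0.2180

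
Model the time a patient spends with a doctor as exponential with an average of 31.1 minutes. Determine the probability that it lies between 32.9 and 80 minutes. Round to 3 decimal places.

The rate is λ = 1/31.1 = 0.0321543 per minute.
P(32.9 < X < 80) = e^(−λ·32.9) − e^(−λ·80) = 0.34719 − 0.07636 ≈ 0.271.

0.271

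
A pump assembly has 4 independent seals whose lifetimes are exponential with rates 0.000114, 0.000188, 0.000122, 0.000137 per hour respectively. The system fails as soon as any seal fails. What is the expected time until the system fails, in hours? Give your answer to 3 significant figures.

1780

The time to first failure is exponential with rate Σλ = 0.000114 + 0.000188 + 0.000122 + 0.000137 = 0.000561.
E[min] = 1/Σλ = 1/0.000561 = 1782.53 hours.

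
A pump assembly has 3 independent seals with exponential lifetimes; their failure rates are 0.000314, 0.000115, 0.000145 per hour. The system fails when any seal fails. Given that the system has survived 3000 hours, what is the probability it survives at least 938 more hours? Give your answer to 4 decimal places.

0.5837

Time to first failure ~ Exp(Σλ) with Σλ = 0.000574.
By memorylessness, P(T > 3000+938 | T > 3000) = P(T > 938) = e^(−0.000574·938) ≈ 0.5837.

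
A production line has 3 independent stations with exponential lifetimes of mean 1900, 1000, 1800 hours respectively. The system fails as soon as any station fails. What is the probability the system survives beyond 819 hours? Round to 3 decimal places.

The first failure time is exponential with rate Σλ_i = 1/1900 + 1/1000 + 1/1800 = 0.00208187 per hour.
P(min > 819) = e^(−0.00208187·819) = e^(−1.7051) ≈ 0.182.

0.182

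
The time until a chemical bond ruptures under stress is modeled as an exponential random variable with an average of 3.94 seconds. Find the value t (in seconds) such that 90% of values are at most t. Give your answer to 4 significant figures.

The rate is λ = 1/3.94 = 0.253807 per second.
Set 1 − e^(−λt) = 0.9, so t = −ln(0.1)/λ = 2.3026/0.253807 ≈ 9.07219 seconds.

9.072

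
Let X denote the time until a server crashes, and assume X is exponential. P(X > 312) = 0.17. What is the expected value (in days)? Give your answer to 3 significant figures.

e^(−λ·312) = 0.17 ⇒ λ = −ln(0.17)/312 = 0.00567935.
Mean = 1/λ = 176.077 days.

176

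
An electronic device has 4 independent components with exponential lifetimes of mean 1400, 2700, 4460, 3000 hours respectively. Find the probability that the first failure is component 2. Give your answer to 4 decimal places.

Rates: λ_i = 1/mean_i → 0.000714286, 0.00037037, 0.000224215, 0.000333333; Σλ = 0.0016422.
P(component 2 first) = λ_2/Σλ = 0.00037037/0.0016422 ≈ 0.2255.

0.2255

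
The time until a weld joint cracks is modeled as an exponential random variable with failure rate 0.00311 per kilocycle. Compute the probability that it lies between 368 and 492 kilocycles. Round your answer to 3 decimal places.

P(368 < X < 492) = e^(−λ·368) − e^(−λ·492) = 0.31839 − 0.21651 ≈ 0.102.

0.102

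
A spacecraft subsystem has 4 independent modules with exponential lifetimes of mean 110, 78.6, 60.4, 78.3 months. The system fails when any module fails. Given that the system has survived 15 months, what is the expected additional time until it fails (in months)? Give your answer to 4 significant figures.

First-failure rate Σλ = 1/110 + 1/78.6 + 1/60.4 + 1/78.3 = 0.0511412.
By memorylessness the expected residual is 1/Σλ = 19.5537 months, regardless of the 15 already elapsed.

19.55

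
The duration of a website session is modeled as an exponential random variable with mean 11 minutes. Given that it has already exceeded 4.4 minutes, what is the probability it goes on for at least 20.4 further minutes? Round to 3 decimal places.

0.157

The rate is λ = 1/11 = 0.0909091 per minute.
By the memoryless property, P(X > 4.4+20.4 | X > 4.4) = P(X > 20.4).
P(X > 20.4) = e^(−1.8545) ≈ 0.157.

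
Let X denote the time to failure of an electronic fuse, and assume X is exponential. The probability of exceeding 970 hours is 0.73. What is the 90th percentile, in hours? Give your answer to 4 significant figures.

7097

e^(−λ·970) = 0.73 ⇒ λ = −ln(0.73)/970 = 0.000324444.
90th percentile: 1 − e^(−λt) = 0.9, t = −ln(0.1)/λ = 7097.02 hours.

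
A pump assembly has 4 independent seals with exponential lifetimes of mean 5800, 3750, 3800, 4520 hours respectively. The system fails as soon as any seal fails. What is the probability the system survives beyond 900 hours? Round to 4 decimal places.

The first failure time is exponential with rate Σλ_i = 1/5800 + 1/3750 + 1/3800 + 1/4520 = 0.000923477 per hour.
P(min > 900) = e^(−0.000923477·900) = e^(−0.83113) ≈ 0.4356.

0.4356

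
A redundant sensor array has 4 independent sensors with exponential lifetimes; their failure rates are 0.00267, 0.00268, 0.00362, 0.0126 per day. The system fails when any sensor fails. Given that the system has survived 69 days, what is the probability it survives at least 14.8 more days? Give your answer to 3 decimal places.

Time to first failure ~ Exp(Σλ) with Σλ = 0.02157.
By memorylessness, P(T > 69+14.8 | T > 69) = P(T > 14.8) = e^(−0.02157·14.8) ≈ 0.727.

0.727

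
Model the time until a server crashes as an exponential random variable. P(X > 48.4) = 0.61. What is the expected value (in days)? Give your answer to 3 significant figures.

97.9

e^(−λ·48.4) = 0.61 ⇒ λ = −ln(0.61)/48.4 = 0.0102127.
Mean = 1/λ = 97.917 days.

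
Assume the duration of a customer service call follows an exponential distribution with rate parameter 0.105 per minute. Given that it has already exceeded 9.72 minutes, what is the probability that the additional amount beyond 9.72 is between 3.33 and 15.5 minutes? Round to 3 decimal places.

0.509

Memoryless: the residual past 9.72 is again Exp(λ).
P(3.33 < residual < 15.5) = e^(−λ·3.33) − e^(−λ·15.5) = 0.70493 − 0.19642 ≈ 0.509.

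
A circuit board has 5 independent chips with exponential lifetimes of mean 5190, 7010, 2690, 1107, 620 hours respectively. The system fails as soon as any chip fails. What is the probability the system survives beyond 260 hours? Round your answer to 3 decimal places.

0.433

The first failure time is exponential with rate Σλ_i = 1/5190 + 1/7010 + 1/2690 + 1/1107 + 1/620 = 0.00322332 per hour.
P(min > 260) = e^(−0.00322332·260) = e^(−0.83806) ≈ 0.433.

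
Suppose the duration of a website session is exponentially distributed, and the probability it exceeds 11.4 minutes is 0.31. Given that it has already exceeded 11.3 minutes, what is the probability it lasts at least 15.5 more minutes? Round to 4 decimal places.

From e^(−λ·11.4) = 0.31, λ = −ln(0.31)/11.4 = 0.102735.
Memoryless: P(X > 11.3+15.5 | X > 11.3) = P(X > 15.5) = e^(−0.102735·15.5) ≈ 0.2034.

0.2034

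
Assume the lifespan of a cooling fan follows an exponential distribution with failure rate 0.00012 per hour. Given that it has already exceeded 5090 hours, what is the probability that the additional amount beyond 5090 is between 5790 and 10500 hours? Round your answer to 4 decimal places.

0.2155

Memoryless: the residual past 5090 is again Exp(λ).
P(5790 < residual < 10500) = e^(−λ·5790) − e^(−λ·10500) = 0.49917 − 0.28365 ≈ 0.2155.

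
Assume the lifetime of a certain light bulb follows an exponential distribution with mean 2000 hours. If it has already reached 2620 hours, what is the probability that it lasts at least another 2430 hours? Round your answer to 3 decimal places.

0.297

The rate is λ = 1/2000 = 0.0005 per hour.
By the memoryless property, P(X > 2620+2430 | X > 2620) = P(X > 2430).
P(X > 2430) = e^(−1.215) ≈ 0.297.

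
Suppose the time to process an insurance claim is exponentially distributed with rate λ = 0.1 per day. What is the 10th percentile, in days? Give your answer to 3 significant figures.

Set 1 − e^(−λt) = 0.1, so t = −ln(0.9)/λ = 0.10536/0.1 ≈ 1.05361 days.

1.05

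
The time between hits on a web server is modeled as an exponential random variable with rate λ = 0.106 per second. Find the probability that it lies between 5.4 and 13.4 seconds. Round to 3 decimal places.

P(5.4 < X < 13.4) = e^(−λ·5.4) − e^(−λ·13.4) = 0.56417 − 0.24162 ≈ 0.323.

0.323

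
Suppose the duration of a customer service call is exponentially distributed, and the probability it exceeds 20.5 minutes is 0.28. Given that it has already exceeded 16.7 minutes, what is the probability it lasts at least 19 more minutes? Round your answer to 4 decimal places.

0.3073

From e^(−λ·20.5) = 0.28, λ = −ln(0.28)/20.5 = 0.0620959.
Memoryless: P(X > 16.7+19 | X > 16.7) = P(X > 19) = e^(−0.0620959·19) ≈ 0.3073.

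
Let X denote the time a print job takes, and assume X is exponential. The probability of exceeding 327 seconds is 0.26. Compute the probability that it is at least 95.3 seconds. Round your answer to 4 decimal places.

e^(−λ·327) = 0.26 ⇒ λ = −ln(0.26)/327 = 0.00411949.
P(X > 95.3) = e^(−0.00411949·95.3) = e^(−0.39259) ≈ 0.6753.

0.6753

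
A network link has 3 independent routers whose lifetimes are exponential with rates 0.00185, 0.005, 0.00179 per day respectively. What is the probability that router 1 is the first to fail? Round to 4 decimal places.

0.2141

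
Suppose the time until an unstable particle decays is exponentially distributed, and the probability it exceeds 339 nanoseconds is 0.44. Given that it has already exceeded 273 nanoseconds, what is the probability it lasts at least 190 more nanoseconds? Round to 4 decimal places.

From e^(−λ·339) = 0.44, λ = −ln(0.44)/339 = 0.00242177.
Memoryless: P(X > 273+190 | X > 273) = P(X > 190) = e^(−0.00242177·190) ≈ 0.6312.

0.6312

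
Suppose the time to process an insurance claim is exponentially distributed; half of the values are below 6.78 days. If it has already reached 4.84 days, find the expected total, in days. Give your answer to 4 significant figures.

For an exponential, median = ln(2)/λ, so λ = ln 2 / 6.78 = 0.102234 per day.
By memorylessness, E[X | X > 4.84] = 4.84 + 1/λ = 4.84 + 9.78147 = 14.6215 days.

14.62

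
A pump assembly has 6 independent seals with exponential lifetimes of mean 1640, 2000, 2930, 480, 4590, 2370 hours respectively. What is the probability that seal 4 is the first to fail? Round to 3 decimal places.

0.499

Rates: λ_i = 1/mean_i → 0.000609756, 0.0005, 0.000341297, 0.00208333, 0.000217865, 0.000421941; Σλ = 0.00417419.
P(seal 4 first) = λ_4/Σλ = 0.00208333/0.00417419 ≈ 0.499.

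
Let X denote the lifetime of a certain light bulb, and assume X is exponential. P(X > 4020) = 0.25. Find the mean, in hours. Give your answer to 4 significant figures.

2900

e^(−λ·4020) = 0.25 ⇒ λ = −ln(0.25)/4020 = 0.000344849.
Mean = 1/λ = 2899.82 hours.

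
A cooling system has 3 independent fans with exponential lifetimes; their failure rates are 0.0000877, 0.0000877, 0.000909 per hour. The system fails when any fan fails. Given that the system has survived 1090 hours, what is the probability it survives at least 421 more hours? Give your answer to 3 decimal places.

Time to first failure ~ Exp(Σλ) with Σλ = 0.0010844.
By memorylessness, P(T > 1090+421 | T > 1090) = P(T > 421) = e^(−0.0010844·421) ≈ 0.633.

0.633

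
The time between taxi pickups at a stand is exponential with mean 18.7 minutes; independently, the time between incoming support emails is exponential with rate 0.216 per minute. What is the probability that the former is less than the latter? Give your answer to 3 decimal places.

0.198

λ_1 = 1/18.7 = 0.0534759, λ_2 = 0.216.
For independent exponentials, P(the former < the latter) = λ_1/(λ_1+λ_2) = 0.0534759/0.269476 ≈ 0.198.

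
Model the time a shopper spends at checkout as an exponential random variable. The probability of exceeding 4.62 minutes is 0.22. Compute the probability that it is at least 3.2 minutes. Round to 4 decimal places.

0.3504

e^(−λ·4.62) = 0.22 ⇒ λ = −ln(0.22)/4.62 = 0.327733.
P(X > 3.2) = e^(−0.327733·3.2) = e^(−1.0487) ≈ 0.3504.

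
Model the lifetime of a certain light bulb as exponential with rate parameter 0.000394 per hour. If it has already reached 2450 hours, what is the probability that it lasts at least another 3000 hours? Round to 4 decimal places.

The exponential is memoryless, so the remaining time is again Exp(λ): the condition X > 2450 is irrelevant.
P(X > 3000) = e^(−1.182) ≈ 0.3067.

0.3067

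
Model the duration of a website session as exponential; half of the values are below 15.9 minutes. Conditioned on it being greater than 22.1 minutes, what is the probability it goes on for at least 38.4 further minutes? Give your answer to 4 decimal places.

0.1875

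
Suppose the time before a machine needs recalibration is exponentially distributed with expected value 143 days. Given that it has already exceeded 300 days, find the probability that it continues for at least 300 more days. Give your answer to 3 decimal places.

0.123

The rate is λ = 1/143 = 0.00699301 per day.
P(X > s+t | X > s) = e^(−λ(s+t))/e^(−λs) = e^(−λt), independent of s = 300.
P(X > 300) = e^(−2.0979) ≈ 0.123.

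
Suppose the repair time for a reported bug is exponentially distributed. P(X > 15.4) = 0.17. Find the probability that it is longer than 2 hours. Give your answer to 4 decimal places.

0.7944

e^(−λ·15.4) = 0.17 ⇒ λ = −ln(0.17)/15.4 = 0.115062.
P(X > 2) = e^(−0.115062·2) = e^(−0.23012) ≈ 0.7944.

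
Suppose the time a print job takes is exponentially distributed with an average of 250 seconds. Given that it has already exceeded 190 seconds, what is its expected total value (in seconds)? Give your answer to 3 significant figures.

440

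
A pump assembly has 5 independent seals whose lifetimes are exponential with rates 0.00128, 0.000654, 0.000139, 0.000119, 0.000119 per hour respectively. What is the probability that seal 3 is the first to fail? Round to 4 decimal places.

0.0601

The time to first failure is exponential with rate Σλ = 0.00128 + 0.000654 + 0.000139 + 0.000119 + 0.000119 = 0.002311.
P(seal 3 first) = λ_3/Σλ = 0.000139/0.002311 ≈ 0.0601.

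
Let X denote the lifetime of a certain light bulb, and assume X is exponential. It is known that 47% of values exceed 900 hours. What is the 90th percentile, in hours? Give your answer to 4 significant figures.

2745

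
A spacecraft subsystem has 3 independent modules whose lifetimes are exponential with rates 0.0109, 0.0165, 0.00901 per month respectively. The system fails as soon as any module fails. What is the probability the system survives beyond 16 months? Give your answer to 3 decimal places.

The time to first failure is exponential with rate Σλ = 0.0109 + 0.0165 + 0.00901 = 0.03641.
P(min > 16) = e^(−0.03641·16) = e^(−0.58256) ≈ 0.558.

0.558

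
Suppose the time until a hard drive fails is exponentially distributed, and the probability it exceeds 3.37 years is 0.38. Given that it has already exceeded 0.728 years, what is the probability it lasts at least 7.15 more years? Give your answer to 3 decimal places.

0.128

From e^(−λ·3.37) = 0.38, λ = −ln(0.38)/3.37 = 0.287117.
Memoryless: P(X > 0.728+7.15 | X > 0.728) = P(X > 7.15) = e^(−0.287117·7.15) ≈ 0.128.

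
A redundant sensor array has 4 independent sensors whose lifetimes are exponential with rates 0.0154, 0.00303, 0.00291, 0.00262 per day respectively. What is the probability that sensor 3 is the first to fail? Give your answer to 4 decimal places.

0.1215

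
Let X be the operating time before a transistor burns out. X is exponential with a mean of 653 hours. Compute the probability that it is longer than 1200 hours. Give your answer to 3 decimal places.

The rate is λ = 1/653 = 0.00153139 per hour.
P(X > 1200) = e^(−λ·1200) = e^(−1.8377) ≈ 0.159.

0.159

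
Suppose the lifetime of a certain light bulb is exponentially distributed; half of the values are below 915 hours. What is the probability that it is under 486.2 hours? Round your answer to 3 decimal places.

0.308

For an exponential, median = ln(2)/λ, so λ = ln 2 / 915 = 0.000757538 per hour.
P(X ≤ 486.2) = 1 − e^(−λ·486.2) = 1 − e^(−0.36831) ≈ 0.308.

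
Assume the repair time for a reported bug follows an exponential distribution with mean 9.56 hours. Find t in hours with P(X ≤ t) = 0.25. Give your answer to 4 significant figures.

The rate is λ = 1/9.56 = 0.104603 per hour.
Set 1 − e^(−λt) = 0.25, so t = −ln(0.75)/λ = 0.28768/0.104603 ≈ 2.75024 hours.

2.750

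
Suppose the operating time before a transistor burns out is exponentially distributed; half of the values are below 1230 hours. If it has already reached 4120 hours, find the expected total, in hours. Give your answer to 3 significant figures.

5890

For an exponential, median = ln(2)/λ, so λ = ln 2 / 1230 = 0.000563534 per hour.
By memorylessness, E[X | X > 4120] = 4120 + 1/λ = 4120 + 1774.51 = 5894.51 hours.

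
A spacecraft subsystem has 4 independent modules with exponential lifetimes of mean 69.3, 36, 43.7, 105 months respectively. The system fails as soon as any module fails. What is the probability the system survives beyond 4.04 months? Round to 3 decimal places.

0.740

The first failure time is exponential with rate Σλ_i = 1/69.3 + 1/36 + 1/43.7 + 1/105 = 0.0746149 per month.
P(min > 4.04) = e^(−0.0746149·4.04) = e^(−0.30144) ≈ 0.740.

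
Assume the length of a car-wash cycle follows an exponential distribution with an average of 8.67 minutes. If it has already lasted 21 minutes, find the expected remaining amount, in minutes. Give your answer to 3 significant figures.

8.67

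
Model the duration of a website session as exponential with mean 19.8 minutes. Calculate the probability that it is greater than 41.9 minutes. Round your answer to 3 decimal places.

The rate is λ = 1/19.8 = 0.0505051 per minute.
P(X > 41.9) = e^(−λ·41.9) = e^(−2.1162) ≈ 0.120.

0.120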